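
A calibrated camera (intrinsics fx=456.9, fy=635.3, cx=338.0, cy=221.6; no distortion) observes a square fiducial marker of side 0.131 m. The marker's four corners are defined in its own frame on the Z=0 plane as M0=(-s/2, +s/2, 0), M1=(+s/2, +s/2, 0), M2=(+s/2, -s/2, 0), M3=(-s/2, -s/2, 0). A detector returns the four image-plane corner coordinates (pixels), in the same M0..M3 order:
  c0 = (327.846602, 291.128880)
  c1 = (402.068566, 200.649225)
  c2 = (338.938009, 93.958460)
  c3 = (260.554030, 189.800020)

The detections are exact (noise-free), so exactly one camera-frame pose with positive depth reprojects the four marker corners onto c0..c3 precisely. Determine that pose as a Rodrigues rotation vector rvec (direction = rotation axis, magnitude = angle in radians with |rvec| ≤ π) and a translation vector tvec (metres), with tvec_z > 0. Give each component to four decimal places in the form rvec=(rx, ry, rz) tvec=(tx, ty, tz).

rvec=(0.2456, -0.0850, -0.7172) tvec=(-0.0062, -0.0244, 0.5900)

Intrinsics K: fx=456.9, fy=635.3, cx=338.0, cy=221.6
Marker side s = 0.131 m; corners in marker frame (Z=0):
  M0 = (-0.0655, +0.0655, 0)
  M1 = (+0.0655, +0.0655, 0)
  M2 = (+0.0655, -0.0655, 0)
  M3 = (-0.0655, -0.0655, 0)
Detected image corners:
  c0 = (327.846602, 291.128880) px
  c1 = (402.068566, 200.649225) px
  c2 = (338.938009, 93.958460) px
  c3 = (260.554030, 189.800020) px
Planar DLT: solve 8×8 A·h = b for H (H[2,2]=1):
  H  [+578.14812 +639.50592 +333.23321]
  H  [-712.83797 +876.61340 +195.37197]
  H  [-0.01166 +0.42634 +1.00000]
B = K⁻¹H; ‖b₁‖=1.695017, ‖b₂‖=1.695017; λ = 2/(‖b₁‖+‖b₂‖) = 0.589965, sign → tz>0 ⇒ λ=+0.589965
r₁ = λ·B[:,0] = (+0.75161,-0.65957,-0.00688); r₂ = λ·B[:,1] = (+0.63968,+0.72632,+0.25153)
r₃ = r₁×r₂ = (-0.16091,-0.19345,+0.96783); SVD([r₁ r₂ r₃]) → R = UVᵀ:
  R  [+0.75161 +0.63968 -0.16091]
  R  [-0.65957 +0.72632 -0.19345]
  R  [-0.00688 +0.25153 +0.96783]
t = (-0.00616, -0.02436, +0.58996) m
tr R = 2.445759; θ = arccos((tr R − 1)/2) = 0.762836 rad = 43.707°
axis k = ((R−Rᵀ)₃₂, (R−Rᵀ)₁₃, (R−Rᵀ)₂₁) / (2 sinθ) = (+0.321992, -0.111458, -0.940159)
rvec = θ·k = (+0.245627, -0.085024, -0.717187)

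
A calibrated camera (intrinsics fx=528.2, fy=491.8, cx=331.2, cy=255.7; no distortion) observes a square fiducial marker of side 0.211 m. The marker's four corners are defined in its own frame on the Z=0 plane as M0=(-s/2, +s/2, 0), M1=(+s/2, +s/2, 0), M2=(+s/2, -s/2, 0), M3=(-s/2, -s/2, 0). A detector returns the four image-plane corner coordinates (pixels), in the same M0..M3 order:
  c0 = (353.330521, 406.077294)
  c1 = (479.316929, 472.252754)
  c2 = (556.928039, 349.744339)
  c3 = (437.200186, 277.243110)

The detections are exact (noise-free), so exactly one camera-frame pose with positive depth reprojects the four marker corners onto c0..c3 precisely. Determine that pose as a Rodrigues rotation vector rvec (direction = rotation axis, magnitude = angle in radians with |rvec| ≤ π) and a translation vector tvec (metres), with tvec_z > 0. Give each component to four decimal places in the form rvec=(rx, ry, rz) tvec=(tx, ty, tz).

Intrinsics K: fx=528.2, fy=491.8, cx=331.2, cy=255.7
Marker side s = 0.211 m; corners in marker frame (Z=0):
  M0 = (-0.1055, +0.1055, 0)
  M1 = (+0.1055, +0.1055, 0)
  M2 = (+0.1055, -0.1055, 0)
  M3 = (-0.1055, -0.1055, 0)
Detected image corners:
  c0 = (353.330521, 406.077294) px
  c1 = (479.316929, 472.252754) px
  c2 = (556.928039, 349.744339) px
  c3 = (437.200186, 277.243110) px
Planar DLT: solve 8×8 A·h = b for H (H[2,2]=1):
  H  [+706.76648 -410.60123 +458.72668]
  H  [+431.39208 +571.78752 +376.91546]
  H  [+0.27284 -0.06213 +1.00000]
B = K⁻¹H; ‖b₁‖=1.406055, ‖b₂‖=1.406055; λ = 2/(‖b₁‖+‖b₂‖) = 0.711210, sign → tz>0 ⇒ λ=+0.711210
r₁ = λ·B[:,0] = (+0.82997,+0.52296,+0.19404); r₂ = λ·B[:,1] = (-0.52516,+0.84986,-0.04418)
r₃ = r₁×r₂ = (-0.18802,-0.06523,+0.98000); SVD([r₁ r₂ r₃]) → R = UVᵀ:
  R  [+0.82997 -0.52516 -0.18802]
  R  [+0.52296 +0.84986 -0.06523]
  R  [+0.19404 -0.04418 +0.98000]
t = (+0.17171, +0.17529, +0.71121) m
tr R = 2.659826; θ = arccos((tr R − 1)/2) = 0.591844 rad = 33.910°
axis k = ((R−Rᵀ)₃₂, (R−Rᵀ)₁₃, (R−Rᵀ)₂₁) / (2 sinθ) = (+0.018864, -0.342413, +0.939360)
rvec = θ·k = (+0.011165, -0.202655, +0.555955)

rvec=(0.0112, -0.2027, 0.5560) tvec=(0.1717, 0.1753, 0.7112)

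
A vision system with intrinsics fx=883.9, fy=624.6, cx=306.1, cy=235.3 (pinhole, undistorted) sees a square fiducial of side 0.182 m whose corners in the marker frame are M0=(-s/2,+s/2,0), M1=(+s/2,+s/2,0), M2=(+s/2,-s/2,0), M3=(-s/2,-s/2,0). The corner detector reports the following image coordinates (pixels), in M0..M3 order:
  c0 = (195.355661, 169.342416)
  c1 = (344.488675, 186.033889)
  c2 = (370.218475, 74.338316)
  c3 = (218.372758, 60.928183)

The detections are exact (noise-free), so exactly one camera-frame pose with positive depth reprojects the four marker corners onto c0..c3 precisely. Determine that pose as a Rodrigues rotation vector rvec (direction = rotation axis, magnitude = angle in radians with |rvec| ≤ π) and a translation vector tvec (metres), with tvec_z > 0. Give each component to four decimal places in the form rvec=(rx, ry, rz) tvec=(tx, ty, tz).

rvec=(0.0585, 0.1857, 0.1652) tvec=(-0.0295, -0.1855, 1.0310)

Intrinsics K: fx=883.9, fy=624.6, cx=306.1, cy=235.3
Marker side s = 0.182 m; corners in marker frame (Z=0):
  M0 = (-0.0910, +0.0910, 0)
  M1 = (+0.0910, +0.0910, 0)
  M2 = (+0.0910, -0.0910, 0)
  M3 = (-0.0910, -0.0910, 0)
Detected image corners:
  c0 = (195.355661, 169.342416) px
  c1 = (344.488675, 186.033889) px
  c2 = (370.218475, 74.338316) px
  c3 = (218.372758, 60.928183) px
Planar DLT: solve 8×8 A·h = b for H (H[2,2]=1):
  H  [+777.86421 -113.78976 +280.84206]
  H  [+61.47049 +613.25639 +122.89710]
  H  [-0.17352 +0.07094 +1.00000]
B = K⁻¹H; ‖b₁‖=0.969937, ‖b₂‖=0.969937; λ = 2/(‖b₁‖+‖b₂‖) = 1.030995, sign → tz>0 ⇒ λ=+1.030995
r₁ = λ·B[:,0] = (+0.96927,+0.16886,-0.17890); r₂ = λ·B[:,1] = (-0.15805,+0.98472,+0.07314)
r₃ = r₁×r₂ = (+0.18852,-0.04261,+0.98114); SVD([r₁ r₂ r₃]) → R = UVᵀ:
  R  [+0.96927 -0.15805 +0.18852]
  R  [+0.16886 +0.98472 -0.04261]
  R  [-0.17890 +0.07314 +0.98114]
t = (-0.02946, -0.18554, +1.03100) m
tr R = 2.935131; θ = arccos((tr R − 1)/2) = 0.255388 rad = 14.633°
axis k = ((R−Rᵀ)₃₂, (R−Rᵀ)₁₃, (R−Rᵀ)₂₁) / (2 sinθ) = (+0.229103, +0.727213, +0.647049)
rvec = θ·k = (+0.058510, +0.185722, +0.165249)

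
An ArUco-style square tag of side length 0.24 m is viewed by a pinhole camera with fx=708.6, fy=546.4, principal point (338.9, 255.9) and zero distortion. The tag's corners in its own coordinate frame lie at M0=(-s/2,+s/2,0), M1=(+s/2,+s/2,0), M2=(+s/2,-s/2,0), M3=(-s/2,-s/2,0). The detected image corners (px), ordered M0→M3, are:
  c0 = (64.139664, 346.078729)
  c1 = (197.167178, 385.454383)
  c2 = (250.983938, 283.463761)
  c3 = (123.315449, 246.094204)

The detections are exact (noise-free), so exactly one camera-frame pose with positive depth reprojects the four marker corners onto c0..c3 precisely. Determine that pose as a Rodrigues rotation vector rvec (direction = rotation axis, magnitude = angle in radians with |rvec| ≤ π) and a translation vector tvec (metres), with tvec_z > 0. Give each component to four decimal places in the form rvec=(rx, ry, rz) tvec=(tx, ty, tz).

Intrinsics K: fx=708.6, fy=546.4, cx=338.9, cy=255.9
Marker side s = 0.24 m; corners in marker frame (Z=0):
  M0 = (-0.1200, +0.1200, 0)
  M1 = (+0.1200, +0.1200, 0)
  M2 = (+0.1200, -0.1200, 0)
  M3 = (-0.1200, -0.1200, 0)
Detected image corners:
  c0 = (64.139664, 346.078729) px
  c1 = (197.167178, 385.454383) px
  c2 = (250.983938, 283.463761) px
  c3 = (123.315449, 246.094204) px
Planar DLT: solve 8×8 A·h = b for H (H[2,2]=1):
  H  [+540.46642 -263.68751 +159.38583]
  H  [+155.01119 +364.69198 +314.15998]
  H  [-0.01518 -0.17788 +1.00000]
B = K⁻¹H; ‖b₁‖=0.823209, ‖b₂‖=0.823209; λ = 2/(‖b₁‖+‖b₂‖) = 1.214759, sign → tz>0 ⇒ λ=+1.214759
r₁ = λ·B[:,0] = (+0.93534,+0.35326,-0.01844); r₂ = λ·B[:,1] = (-0.34869,+0.91199,-0.21609)
r₃ = r₁×r₂ = (-0.05952,+0.20854,+0.97620); SVD([r₁ r₂ r₃]) → R = UVᵀ:
  R  [+0.93534 -0.34869 -0.05952]
  R  [+0.35326 +0.91199 +0.20854]
  R  [-0.01844 -0.21609 +0.97620]
t = (-0.30774, +0.12952, +1.21476) m
tr R = 2.823531; θ = arccos((tr R − 1)/2) = 0.423234 rad = 24.250°
axis k = ((R−Rᵀ)₃₂, (R−Rᵀ)₁₃, (R−Rᵀ)₂₁) / (2 sinθ) = (-0.516945, -0.050010, +0.854556)
rvec = θ·k = (-0.218789, -0.021166, +0.361677)

rvec=(-0.2188, -0.0212, 0.3617) tvec=(-0.3077, 0.1295, 1.2148)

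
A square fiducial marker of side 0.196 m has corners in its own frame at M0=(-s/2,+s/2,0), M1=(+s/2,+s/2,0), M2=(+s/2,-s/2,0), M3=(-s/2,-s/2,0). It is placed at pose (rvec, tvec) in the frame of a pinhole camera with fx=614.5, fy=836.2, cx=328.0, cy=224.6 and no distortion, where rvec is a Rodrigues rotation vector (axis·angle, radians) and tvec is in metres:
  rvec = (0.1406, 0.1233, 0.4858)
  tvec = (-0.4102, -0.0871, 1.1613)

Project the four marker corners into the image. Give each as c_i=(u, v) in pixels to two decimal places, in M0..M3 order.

c0=(47.69, 190.98) c1=(134.10, 256.76) c2=(176.90, 131.54) c3=(87.48, 65.73)

Intrinsics K: fx=614.5, fy=836.2, cx=328.0, cy=224.6
Marker side s = 0.196 m; corners in marker frame (Z=0):
  M0 = (-0.0980, +0.0980, 0)
  M1 = (+0.0980, +0.0980, 0)
  M2 = (+0.0980, -0.0980, 0)
  M3 = (-0.0980, -0.0980, 0)
rvec = (0.1406, 0.1233, 0.4858), |rvec| = θ = 0.52055 rad = 29.825°
Rodrigues: sinθ=0.49736, 1−cosθ=0.13245; R = I + sinθ·[k]× + (1−cosθ)·[k]×²:
    [+0.87721 -0.45568 +0.15119]
    [+0.47263 +0.87498 -0.10506]
    [-0.08442 +0.16362 +0.98291]
t = (-0.4102, -0.0871, 1.1613) m
M0: Pc = R·M0+t = (-0.54082, -0.04767, +1.18561); u = 614.5·(-0.54082)/1.18561 + 328.0 = 47.6915, v = 836.2·(-0.04767)/1.18561 + 224.6 = 190.9787
M1: Pc = R·M1+t = (-0.36889, +0.04497, +1.16906); u = 614.5·(-0.36889)/1.16906 + 328.0 = 134.0982, v = 836.2·(+0.04497)/1.16906 + 224.6 = 256.7626
M2: Pc = R·M2+t = (-0.27958, -0.12653, +1.13699); u = 614.5·(-0.27958)/1.13699 + 328.0 = 176.8997, v = 836.2·(-0.12653)/1.13699 + 224.6 = 131.5436
M3: Pc = R·M3+t = (-0.45151, -0.21917, +1.15354); u = 614.5·(-0.45151)/1.15354 + 328.0 = 87.4769, v = 836.2·(-0.21917)/1.15354 + 224.6 = 65.7270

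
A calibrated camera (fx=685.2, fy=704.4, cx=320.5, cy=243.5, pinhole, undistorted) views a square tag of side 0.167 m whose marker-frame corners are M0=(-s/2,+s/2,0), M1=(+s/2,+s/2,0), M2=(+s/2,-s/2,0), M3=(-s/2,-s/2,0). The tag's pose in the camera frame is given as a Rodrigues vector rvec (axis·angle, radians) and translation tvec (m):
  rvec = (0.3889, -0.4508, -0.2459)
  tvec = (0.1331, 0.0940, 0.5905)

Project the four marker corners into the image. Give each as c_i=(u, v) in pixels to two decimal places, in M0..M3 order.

c0=(403.91, 474.95) c1=(548.08, 396.67) c2=(546.83, 234.89) c3=(383.42, 304.27)

Intrinsics K: fx=685.2, fy=704.4, cx=320.5, cy=243.5
Marker side s = 0.167 m; corners in marker frame (Z=0):
  M0 = (-0.0835, +0.0835, 0)
  M1 = (+0.0835, +0.0835, 0)
  M2 = (+0.0835, -0.0835, 0)
  M3 = (-0.0835, -0.0835, 0)
rvec = (0.3889, -0.4508, -0.2459), |rvec| = θ = 0.64415 rad = 36.907°
Rodrigues: sinθ=0.60052, 1−cosθ=0.20039; R = I + sinθ·[k]× + (1−cosθ)·[k]×²:
    [+0.87265 +0.14458 -0.46645]
    [-0.31391 +0.89775 -0.30902]
    [+0.37408 +0.41609 +0.82881]
t = (0.1331, 0.0940, 0.5905) m
M0: Pc = R·M0+t = (+0.07231, +0.19517, +0.59401); u = 685.2·(+0.07231)/0.59401 + 320.5 = 403.9059, v = 704.4·(+0.19517)/0.59401 + 243.5 = 474.9459
M1: Pc = R·M1+t = (+0.21804, +0.14275, +0.65648); u = 685.2·(+0.21804)/0.65648 + 320.5 = 548.0775, v = 704.4·(+0.14275)/0.65648 + 243.5 = 396.6711
M2: Pc = R·M2+t = (+0.19389, -0.00717, +0.58699); u = 685.2·(+0.19389)/0.58699 + 320.5 = 546.8344, v = 704.4·(-0.00717)/0.58699 + 243.5 = 234.8908
M3: Pc = R·M3+t = (+0.04816, +0.04525, +0.52452); u = 685.2·(+0.04816)/0.52452 + 320.5 = 383.4151, v = 704.4·(+0.04525)/0.52452 + 243.5 = 304.2670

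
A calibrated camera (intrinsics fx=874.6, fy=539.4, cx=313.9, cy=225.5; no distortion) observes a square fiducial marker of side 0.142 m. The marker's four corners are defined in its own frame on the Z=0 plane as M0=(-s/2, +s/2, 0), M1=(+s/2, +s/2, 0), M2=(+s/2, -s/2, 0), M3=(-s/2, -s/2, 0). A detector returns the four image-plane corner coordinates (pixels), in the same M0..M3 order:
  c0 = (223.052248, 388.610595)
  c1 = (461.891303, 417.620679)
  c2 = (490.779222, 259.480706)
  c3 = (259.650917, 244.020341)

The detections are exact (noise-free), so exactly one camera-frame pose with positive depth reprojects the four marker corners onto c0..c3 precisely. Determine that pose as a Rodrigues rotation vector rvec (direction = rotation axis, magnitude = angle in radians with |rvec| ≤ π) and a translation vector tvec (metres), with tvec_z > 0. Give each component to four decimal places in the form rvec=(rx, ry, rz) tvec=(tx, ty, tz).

Intrinsics K: fx=874.6, fy=539.4, cx=313.9, cy=225.5
Marker side s = 0.142 m; corners in marker frame (Z=0):
  M0 = (-0.0710, +0.0710, 0)
  M1 = (+0.0710, +0.0710, 0)
  M2 = (+0.0710, -0.0710, 0)
  M3 = (-0.0710, -0.0710, 0)
Detected image corners:
  c0 = (223.052248, 388.610595) px
  c1 = (461.891303, 417.620679) px
  c2 = (490.779222, 259.480706) px
  c3 = (259.650917, 244.020341) px
Planar DLT: solve 8×8 A·h = b for H (H[2,2]=1):
  H  [+1444.47177 -343.86223 +354.33093]
  H  [-35.85397 +961.63929 +325.29235]
  H  [-0.58449 -0.31253 +1.00000]
B = K⁻¹H; ‖b₁‖=1.959061, ‖b₂‖=1.959061; λ = 2/(‖b₁‖+‖b₂‖) = 0.510449, sign → tz>0 ⇒ λ=+0.510449
r₁ = λ·B[:,0] = (+0.95013,+0.09080,-0.29835); r₂ = λ·B[:,1] = (-0.14343,+0.97672,-0.15953)
r₃ = r₁×r₂ = (+0.27692,+0.19437,+0.94103); SVD([r₁ r₂ r₃]) → R = UVᵀ:
  R  [+0.95013 -0.14343 +0.27692]
  R  [+0.09080 +0.97672 +0.19437]
  R  [-0.29835 -0.15953 +0.94103]
t = (+0.02360, +0.09444, +0.51045) m
tr R = 2.867874; θ = arccos((tr R − 1)/2) = 0.365523 rad = 20.943°
axis k = ((R−Rᵀ)₃₂, (R−Rᵀ)₁₃, (R−Rᵀ)₂₁) / (2 sinθ) = (-0.495048, +0.804717, +0.327655)
rvec = θ·k = (-0.180951, +0.294143, +0.119766)

rvec=(-0.1810, 0.2941, 0.1198) tvec=(0.0236, 0.0944, 0.5104)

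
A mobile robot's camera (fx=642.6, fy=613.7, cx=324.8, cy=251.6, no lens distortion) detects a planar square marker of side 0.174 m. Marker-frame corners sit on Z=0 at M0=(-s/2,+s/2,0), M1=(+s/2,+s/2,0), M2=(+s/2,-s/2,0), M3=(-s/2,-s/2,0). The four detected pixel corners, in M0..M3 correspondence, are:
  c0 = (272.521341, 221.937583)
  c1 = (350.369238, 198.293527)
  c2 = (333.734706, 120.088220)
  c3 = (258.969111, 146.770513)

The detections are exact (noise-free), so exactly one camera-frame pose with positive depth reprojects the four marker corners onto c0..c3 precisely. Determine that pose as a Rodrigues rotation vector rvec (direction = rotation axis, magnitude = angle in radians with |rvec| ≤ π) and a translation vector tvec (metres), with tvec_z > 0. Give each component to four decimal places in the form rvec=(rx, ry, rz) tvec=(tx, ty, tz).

Intrinsics K: fx=642.6, fy=613.7, cx=324.8, cy=251.6
Marker side s = 0.174 m; corners in marker frame (Z=0):
  M0 = (-0.0870, +0.0870, 0)
  M1 = (+0.0870, +0.0870, 0)
  M2 = (+0.0870, -0.0870, 0)
  M3 = (-0.0870, -0.0870, 0)
Detected image corners:
  c0 = (272.521341, 221.937583) px
  c1 = (350.369238, 198.293527) px
  c2 = (333.734706, 120.088220) px
  c3 = (258.969111, 146.770513) px
Planar DLT: solve 8×8 A·h = b for H (H[2,2]=1):
  H  [+351.69156 +33.12718 +302.83606]
  H  [-193.76473 +410.32720 +171.49868]
  H  [-0.28535 -0.17571 +1.00000]
B = K⁻¹H; ‖b₁‖=0.774035, ‖b₂‖=0.774035; λ = 2/(‖b₁‖+‖b₂‖) = 1.291931, sign → tz>0 ⇒ λ=+1.291931
r₁ = λ·B[:,0] = (+0.89340,-0.25677,-0.36865); r₂ = λ·B[:,1] = (+0.18134,+0.95686,-0.22700)
r₃ = r₁×r₂ = (+0.41104,+0.13595,+0.90142); SVD([r₁ r₂ r₃]) → R = UVᵀ:
  R  [+0.89340 +0.18134 +0.41104]
  R  [-0.25677 +0.95686 +0.13595]
  R  [-0.36865 -0.22700 +0.90142]
t = (-0.04416, -0.16863, +1.29193) m
tr R = 2.751690; θ = arccos((tr R − 1)/2) = 0.503612 rad = 28.855°
axis k = ((R−Rᵀ)₃₂, (R−Rᵀ)₁₃, (R−Rᵀ)₂₁) / (2 sinθ) = (-0.376041, +0.807813, -0.453906)
rvec = θ·k = (-0.189379, +0.406825, -0.228593)

rvec=(-0.1894, 0.4068, -0.2286) tvec=(-0.0442, -0.1686, 1.2919)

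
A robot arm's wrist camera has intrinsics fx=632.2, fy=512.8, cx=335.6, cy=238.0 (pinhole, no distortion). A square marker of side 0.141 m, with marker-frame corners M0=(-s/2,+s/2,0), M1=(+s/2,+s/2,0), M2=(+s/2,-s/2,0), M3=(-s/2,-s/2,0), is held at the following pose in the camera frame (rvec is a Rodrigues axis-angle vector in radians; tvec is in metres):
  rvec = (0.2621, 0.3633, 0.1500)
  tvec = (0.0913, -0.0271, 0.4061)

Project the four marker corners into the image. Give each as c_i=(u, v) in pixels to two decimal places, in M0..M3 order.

c0=(362.70, 268.56) c1=(570.53, 306.45) c2=(620.00, 123.66) c3=(386.57, 102.92)

Intrinsics K: fx=632.2, fy=512.8, cx=335.6, cy=238.0
Marker side s = 0.141 m; corners in marker frame (Z=0):
  M0 = (-0.0705, +0.0705, 0)
  M1 = (+0.0705, +0.0705, 0)
  M2 = (+0.0705, -0.0705, 0)
  M3 = (-0.0705, -0.0705, 0)
rvec = (0.2621, 0.3633, 0.1500), |rvec| = θ = 0.47242 rad = 27.068°
Rodrigues: sinθ=0.45505, 1−cosθ=0.10953; R = I + sinθ·[k]× + (1−cosθ)·[k]×²:
    [+0.92418 -0.09775 +0.36923]
    [+0.19121 +0.95524 -0.22571]
    [-0.33064 +0.27920 +0.90151]
t = (0.0913, -0.0271, 0.4061) m
M0: Pc = R·M0+t = (+0.01925, +0.02676, +0.44909); u = 632.2·(+0.01925)/0.44909 + 335.6 = 362.7039, v = 512.8·(+0.02676)/0.44909 + 238.0 = 268.5607
M1: Pc = R·M1+t = (+0.14956, +0.05373, +0.40247); u = 632.2·(+0.14956)/0.40247 + 335.6 = 570.5322, v = 512.8·(+0.05373)/0.40247 + 238.0 = 306.4525
M2: Pc = R·M2+t = (+0.16335, -0.08096, +0.36311); u = 632.2·(+0.16335)/0.36311 + 335.6 = 620.0006, v = 512.8·(-0.08096)/0.36311 + 238.0 = 123.6576
M3: Pc = R·M3+t = (+0.03304, -0.10793, +0.40973); u = 632.2·(+0.03304)/0.40973 + 335.6 = 386.5748, v = 512.8·(-0.10793)/0.40973 + 238.0 = 102.9243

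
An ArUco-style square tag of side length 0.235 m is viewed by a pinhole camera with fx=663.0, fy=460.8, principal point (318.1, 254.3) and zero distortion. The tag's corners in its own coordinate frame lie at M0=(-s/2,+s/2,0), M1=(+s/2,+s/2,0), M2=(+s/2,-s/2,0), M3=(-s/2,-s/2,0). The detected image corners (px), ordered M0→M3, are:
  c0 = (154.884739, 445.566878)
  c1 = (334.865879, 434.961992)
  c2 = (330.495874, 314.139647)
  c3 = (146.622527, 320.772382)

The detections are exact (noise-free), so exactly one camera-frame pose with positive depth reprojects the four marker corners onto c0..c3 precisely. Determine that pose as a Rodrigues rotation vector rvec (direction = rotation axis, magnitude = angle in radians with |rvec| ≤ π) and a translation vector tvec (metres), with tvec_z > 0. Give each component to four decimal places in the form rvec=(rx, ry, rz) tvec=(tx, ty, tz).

Intrinsics K: fx=663.0, fy=460.8, cx=318.1, cy=254.3
Marker side s = 0.235 m; corners in marker frame (Z=0):
  M0 = (-0.1175, +0.1175, 0)
  M1 = (+0.1175, +0.1175, 0)
  M2 = (+0.1175, -0.1175, 0)
  M3 = (-0.1175, -0.1175, 0)
Detected image corners:
  c0 = (154.884739, 445.566878) px
  c1 = (334.865879, 434.961992) px
  c2 = (330.495874, 314.139647) px
  c3 = (146.622527, 320.772382) px
Planar DLT: solve 8×8 A·h = b for H (H[2,2]=1):
  H  [+808.80334 +47.53740 +243.28481]
  H  [+17.67129 +555.04786 +379.40834]
  H  [+0.14367 +0.08605 +1.00000]
B = K⁻¹H; ‖b₁‖=1.160636, ‖b₂‖=1.160636; λ = 2/(‖b₁‖+‖b₂‖) = 0.861597, sign → tz>0 ⇒ λ=+0.861597
r₁ = λ·B[:,0] = (+0.99168,-0.03527,+0.12379); r₂ = λ·B[:,1] = (+0.02620,+0.99690,+0.07414)
r₃ = r₁×r₂ = (-0.12602,-0.07028,+0.98953); SVD([r₁ r₂ r₃]) → R = UVᵀ:
  R  [+0.99168 +0.02620 -0.12602]
  R  [-0.03527 +0.99690 -0.07028]
  R  [+0.12379 +0.07414 +0.98953]
t = (-0.09723, +0.23393, +0.86160) m
tr R = 2.978120; θ = arccos((tr R − 1)/2) = 0.148056 rad = 8.483°
axis k = ((R−Rᵀ)₃₂, (R−Rᵀ)₁₃, (R−Rᵀ)₂₁) / (2 sinθ) = (+0.489518, -0.846729, -0.208379)
rvec = θ·k = (+0.072476, -0.125363, -0.030852)

rvec=(0.0725, -0.1254, -0.0309) tvec=(-0.0972, 0.2339, 0.8616)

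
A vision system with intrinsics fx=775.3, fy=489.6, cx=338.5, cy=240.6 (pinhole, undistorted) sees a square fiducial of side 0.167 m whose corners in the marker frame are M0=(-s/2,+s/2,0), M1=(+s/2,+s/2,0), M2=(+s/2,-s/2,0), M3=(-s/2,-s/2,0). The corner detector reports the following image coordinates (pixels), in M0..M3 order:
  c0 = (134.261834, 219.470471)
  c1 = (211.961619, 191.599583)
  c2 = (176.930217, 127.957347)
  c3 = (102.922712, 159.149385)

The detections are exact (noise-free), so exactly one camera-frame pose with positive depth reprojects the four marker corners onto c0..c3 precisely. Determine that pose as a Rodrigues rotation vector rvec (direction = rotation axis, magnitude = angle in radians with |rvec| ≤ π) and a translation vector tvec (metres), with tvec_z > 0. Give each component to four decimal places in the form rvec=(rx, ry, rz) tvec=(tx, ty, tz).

rvec=(-0.0616, 0.4998, -0.3815) tvec=(-0.2834, -0.1613, 1.1982)

Intrinsics K: fx=775.3, fy=489.6, cx=338.5, cy=240.6
Marker side s = 0.167 m; corners in marker frame (Z=0):
  M0 = (-0.0835, +0.0835, 0)
  M1 = (+0.0835, +0.0835, 0)
  M2 = (+0.0835, -0.0835, 0)
  M3 = (-0.0835, -0.0835, 0)
Detected image corners:
  c0 = (134.261834, 219.470471) px
  c1 = (211.961619, 191.599583) px
  c2 = (176.930217, 127.957347) px
  c3 = (102.922712, 159.149385) px
Planar DLT: solve 8×8 A·h = b for H (H[2,2]=1):
  H  [+394.55330 +178.79179 +155.14107]
  H  [-243.34095 +349.00676 +174.68967]
  H  [-0.38043 -0.12504 +1.00000]
B = K⁻¹H; ‖b₁‖=0.834564, ‖b₂‖=0.834564; λ = 2/(‖b₁‖+‖b₂‖) = 1.198230, sign → tz>0 ⇒ λ=+1.198230
r₁ = λ·B[:,0] = (+0.80881,-0.37153,-0.45584); r₂ = λ·B[:,1] = (+0.34174,+0.92778,-0.14983)
r₃ = r₁×r₂ = (+0.47859,-0.03460,+0.87736); SVD([r₁ r₂ r₃]) → R = UVᵀ:
  R  [+0.80881 +0.34174 +0.47859]
  R  [-0.37153 +0.92778 -0.03460]
  R  [-0.45584 -0.14983 +0.87736]
t = (-0.28338, -0.16131, +1.19823) m
tr R = 2.613941; θ = arccos((tr R − 1)/2) = 0.631792 rad = 36.199°
axis k = ((R−Rᵀ)₃₂, (R−Rᵀ)₁₃, (R−Rᵀ)₂₁) / (2 sinθ) = (-0.097554, +0.791097, -0.603862)
rvec = θ·k = (-0.061634, +0.499808, -0.381515)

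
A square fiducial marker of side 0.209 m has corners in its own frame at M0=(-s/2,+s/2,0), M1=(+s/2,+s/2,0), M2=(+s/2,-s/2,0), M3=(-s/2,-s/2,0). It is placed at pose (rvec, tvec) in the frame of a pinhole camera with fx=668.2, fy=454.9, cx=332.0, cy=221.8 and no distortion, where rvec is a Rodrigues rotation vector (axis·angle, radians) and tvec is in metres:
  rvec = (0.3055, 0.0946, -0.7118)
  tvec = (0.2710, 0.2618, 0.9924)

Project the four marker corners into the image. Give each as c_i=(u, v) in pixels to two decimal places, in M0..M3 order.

c0=(499.83, 398.11) c1=(612.10, 345.26) c2=(530.50, 280.13) c3=(415.71, 338.31)

Intrinsics K: fx=668.2, fy=454.9, cx=332.0, cy=221.8
Marker side s = 0.209 m; corners in marker frame (Z=0):
  M0 = (-0.1045, +0.1045, 0)
  M1 = (+0.1045, +0.1045, 0)
  M2 = (+0.1045, -0.1045, 0)
  M3 = (-0.1045, -0.1045, 0)
rvec = (0.3055, 0.0946, -0.7118), |rvec| = θ = 0.78035 rad = 44.710°
Rodrigues: sinθ=0.70352, 1−cosθ=0.28933; R = I + sinθ·[k]× + (1−cosθ)·[k]×²:
    [+0.75502 +0.65546 -0.01803]
    [-0.62800 +0.71492 -0.30742]
    [-0.18861 +0.24343 +0.95140]
t = (0.2710, 0.2618, 0.9924) m
M0: Pc = R·M0+t = (+0.26060, +0.40213, +1.03755); u = 668.2·(+0.26060)/1.03755 + 332.0 = 499.8288, v = 454.9·(+0.40213)/1.03755 + 221.8 = 398.1111
M1: Pc = R·M1+t = (+0.41839, +0.27088, +0.99813); u = 668.2·(+0.41839)/0.99813 + 332.0 = 612.0953, v = 454.9·(+0.27088)/0.99813 + 221.8 = 345.2561
M2: Pc = R·M2+t = (+0.28140, +0.12147, +0.94725); u = 668.2·(+0.28140)/0.94725 + 332.0 = 530.5047, v = 454.9·(+0.12147)/0.94725 + 221.8 = 280.1313
M3: Pc = R·M3+t = (+0.12361, +0.25272, +0.98667); u = 668.2·(+0.12361)/0.98667 + 332.0 = 415.7089, v = 454.9·(+0.25272)/0.98667 + 221.8 = 338.3136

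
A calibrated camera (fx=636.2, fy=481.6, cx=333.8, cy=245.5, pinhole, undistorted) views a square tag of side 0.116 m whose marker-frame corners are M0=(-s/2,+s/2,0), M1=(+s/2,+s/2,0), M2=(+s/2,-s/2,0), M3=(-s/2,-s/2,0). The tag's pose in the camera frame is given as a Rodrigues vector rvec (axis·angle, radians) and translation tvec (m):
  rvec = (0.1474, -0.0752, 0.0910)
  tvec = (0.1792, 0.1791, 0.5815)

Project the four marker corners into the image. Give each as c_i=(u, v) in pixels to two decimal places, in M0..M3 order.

c0=(459.97, 435.90) c1=(581.24, 440.85) c2=(600.60, 351.24) c3=(476.12, 344.65)

Intrinsics K: fx=636.2, fy=481.6, cx=333.8, cy=245.5
Marker side s = 0.116 m; corners in marker frame (Z=0):
  M0 = (-0.0580, +0.0580, 0)
  M1 = (+0.0580, +0.0580, 0)
  M2 = (+0.0580, -0.0580, 0)
  M3 = (-0.0580, -0.0580, 0)
rvec = (0.1474, -0.0752, 0.0910), |rvec| = θ = 0.18885 rad = 10.820°
Rodrigues: sinθ=0.18773, 1−cosθ=0.01778; R = I + sinθ·[k]× + (1−cosθ)·[k]×²:
    [+0.99305 -0.09599 -0.06807]
    [+0.08493 +0.98504 -0.14994]
    [+0.08144 +0.14311 +0.98635]
t = (0.1792, 0.1791, 0.5815) m
M0: Pc = R·M0+t = (+0.11604, +0.23131, +0.58508); u = 636.2·(+0.11604)/0.58508 + 333.8 = 459.9748, v = 481.6·(+0.23131)/0.58508 + 245.5 = 435.8972
M1: Pc = R·M1+t = (+0.23123, +0.24116, +0.59452); u = 636.2·(+0.23123)/0.59452 + 333.8 = 581.2390, v = 481.6·(+0.24116)/0.59452 + 245.5 = 440.8528
M2: Pc = R·M2+t = (+0.24236, +0.12689, +0.57792); u = 636.2·(+0.24236)/0.57792 + 333.8 = 600.6040, v = 481.6·(+0.12689)/0.57792 + 245.5 = 351.2443
M3: Pc = R·M3+t = (+0.12717, +0.11704, +0.56848); u = 636.2·(+0.12717)/0.56848 + 333.8 = 476.1203, v = 481.6·(+0.11704)/0.56848 + 245.5 = 344.6549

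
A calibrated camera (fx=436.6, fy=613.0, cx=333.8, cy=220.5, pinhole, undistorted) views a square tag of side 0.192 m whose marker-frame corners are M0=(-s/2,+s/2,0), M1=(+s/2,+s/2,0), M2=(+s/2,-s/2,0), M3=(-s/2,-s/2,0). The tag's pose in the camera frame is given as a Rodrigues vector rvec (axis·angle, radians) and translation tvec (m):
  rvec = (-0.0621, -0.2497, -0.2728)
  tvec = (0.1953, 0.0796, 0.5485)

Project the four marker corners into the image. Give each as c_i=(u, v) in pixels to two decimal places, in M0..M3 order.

Intrinsics K: fx=436.6, fy=613.0, cx=333.8, cy=220.5
Marker side s = 0.192 m; corners in marker frame (Z=0):
  M0 = (-0.0960, +0.0960, 0)
  M1 = (+0.0960, +0.0960, 0)
  M2 = (+0.0960, -0.0960, 0)
  M3 = (-0.0960, -0.0960, 0)
rvec = (-0.0621, -0.2497, -0.2728), |rvec| = θ = 0.37500 rad = 21.486°
Rodrigues: sinθ=0.36627, 1−cosθ=0.06949; R = I + sinθ·[k]× + (1−cosθ)·[k]×²:
    [+0.93241 +0.27411 -0.23552]
    [-0.25879 +0.96132 +0.09432]
    [+0.25226 -0.02699 +0.96728]
t = (0.1953, 0.0796, 0.5485) m
M0: Pc = R·M0+t = (+0.13210, +0.19673, +0.52169); u = 436.6·(+0.13210)/0.52169 + 333.8 = 444.3563, v = 613.0·(+0.19673)/0.52169 + 220.5 = 451.6626
M1: Pc = R·M1+t = (+0.31113, +0.14704, +0.57013); u = 436.6·(+0.31113)/0.57013 + 333.8 = 572.0595, v = 613.0·(+0.14704)/0.57013 + 220.5 = 378.6007
M2: Pc = R·M2+t = (+0.25850, -0.03753, +0.57531); u = 436.6·(+0.25850)/0.57531 + 333.8 = 529.9725, v = 613.0·(-0.03753)/0.57531 + 220.5 = 180.5109
M3: Pc = R·M3+t = (+0.07947, +0.01216, +0.52687); u = 436.6·(+0.07947)/0.52687 + 333.8 = 399.6565, v = 613.0·(+0.01216)/0.52687 + 220.5 = 234.6444

c0=(444.36, 451.66) c1=(572.06, 378.60) c2=(529.97, 180.51) c3=(399.66, 234.64)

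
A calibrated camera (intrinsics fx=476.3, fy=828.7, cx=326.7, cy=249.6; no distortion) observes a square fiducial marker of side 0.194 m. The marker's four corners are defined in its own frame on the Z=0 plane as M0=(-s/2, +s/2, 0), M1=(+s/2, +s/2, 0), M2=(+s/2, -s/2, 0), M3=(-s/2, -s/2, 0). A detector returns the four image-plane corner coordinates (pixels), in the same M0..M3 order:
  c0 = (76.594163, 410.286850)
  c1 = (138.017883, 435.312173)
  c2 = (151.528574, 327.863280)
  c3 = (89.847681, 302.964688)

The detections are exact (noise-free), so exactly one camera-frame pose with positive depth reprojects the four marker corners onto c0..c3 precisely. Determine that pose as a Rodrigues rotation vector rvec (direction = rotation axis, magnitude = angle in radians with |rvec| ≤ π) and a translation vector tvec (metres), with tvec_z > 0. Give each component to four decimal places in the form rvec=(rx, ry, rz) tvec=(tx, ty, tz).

Intrinsics K: fx=476.3, fy=828.7, cx=326.7, cy=249.6
Marker side s = 0.194 m; corners in marker frame (Z=0):
  M0 = (-0.0970, +0.0970, 0)
  M1 = (+0.0970, +0.0970, 0)
  M2 = (+0.0970, -0.0970, 0)
  M3 = (-0.0970, -0.0970, 0)
Detected image corners:
  c0 = (76.594163, 410.286850) px
  c1 = (138.017883, 435.312173) px
  c2 = (151.528574, 327.863280) px
  c3 = (89.847681, 302.964688) px
Planar DLT: solve 8×8 A·h = b for H (H[2,2]=1):
  H  [+316.07534 -66.78574 +113.95307]
  H  [+124.77420 +560.63556 +369.19418]
  H  [-0.01056 +0.01924 +1.00000]
B = K⁻¹H; ‖b₁‖=0.688319, ‖b₂‖=0.688319; λ = 2/(‖b₁‖+‖b₂‖) = 1.452814, sign → tz>0 ⇒ λ=+1.452814
r₁ = λ·B[:,0] = (+0.97461,+0.22336,-0.01534); r₂ = λ·B[:,1] = (-0.22288,+0.97444,+0.02795)
r₃ = r₁×r₂ = (+0.02119,-0.02383,+0.99949); SVD([r₁ r₂ r₃]) → R = UVᵀ:
  R  [+0.97461 -0.22288 +0.02119]
  R  [+0.22336 +0.97444 -0.02383]
  R  [-0.01534 +0.02795 +0.99949]
t = (-0.64892, +0.20966, +1.45281) m
tr R = 2.948550; θ = arccos((tr R − 1)/2) = 0.227315 rad = 13.024°
axis k = ((R−Rᵀ)₃₂, (R−Rᵀ)₁₃, (R−Rᵀ)₂₁) / (2 sinθ) = (+0.114885, +0.081034, +0.990068)
rvec = θ·k = (+0.026115, +0.018420, +0.225057)

rvec=(0.0261, 0.0184, 0.2251) tvec=(-0.6489, 0.2097, 1.4528)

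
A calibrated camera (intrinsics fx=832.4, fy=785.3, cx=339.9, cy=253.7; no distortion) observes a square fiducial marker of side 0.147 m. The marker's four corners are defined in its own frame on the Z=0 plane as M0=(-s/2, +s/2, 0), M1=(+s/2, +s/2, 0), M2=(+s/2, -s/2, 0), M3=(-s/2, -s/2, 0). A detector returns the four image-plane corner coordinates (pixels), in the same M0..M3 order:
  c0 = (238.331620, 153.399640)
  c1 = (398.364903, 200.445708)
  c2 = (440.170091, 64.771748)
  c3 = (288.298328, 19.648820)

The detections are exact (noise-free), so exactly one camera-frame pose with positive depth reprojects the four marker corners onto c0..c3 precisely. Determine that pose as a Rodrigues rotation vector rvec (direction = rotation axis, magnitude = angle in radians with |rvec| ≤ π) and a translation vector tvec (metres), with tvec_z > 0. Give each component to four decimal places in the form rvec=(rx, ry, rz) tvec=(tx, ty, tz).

Intrinsics K: fx=832.4, fy=785.3, cx=339.9, cy=253.7
Marker side s = 0.147 m; corners in marker frame (Z=0):
  M0 = (-0.0735, +0.0735, 0)
  M1 = (+0.0735, +0.0735, 0)
  M2 = (+0.0735, -0.0735, 0)
  M3 = (-0.0735, -0.0735, 0)
Detected image corners:
  c0 = (238.331620, 153.399640) px
  c1 = (398.364903, 200.445708) px
  c2 = (440.170091, 64.771748) px
  c3 = (288.298328, 19.648820) px
Planar DLT: solve 8×8 A·h = b for H (H[2,2]=1):
  H  [+1067.83957 -431.35526 +342.00894]
  H  [+315.78823 +878.13761 +107.87461]
  H  [+0.02242 -0.34941 +1.00000]
B = K⁻¹H; ‖b₁‖=1.333687, ‖b₂‖=1.333687; λ = 2/(‖b₁‖+‖b₂‖) = 0.749801, sign → tz>0 ⇒ λ=+0.749801
r₁ = λ·B[:,0] = (+0.95501,+0.29608,+0.01681); r₂ = λ·B[:,1] = (-0.28157,+0.92308,-0.26199)
r₃ = r₁×r₂ = (-0.09309,+0.24547,+0.96492); SVD([r₁ r₂ r₃]) → R = UVᵀ:
  R  [+0.95501 -0.28157 -0.09309]
  R  [+0.29608 +0.92308 +0.24547]
  R  [+0.01681 -0.26199 +0.96492]
t = (+0.00190, -0.13923, +0.74980) m
tr R = 2.843019; θ = arccos((tr R − 1)/2) = 0.398846 rad = 22.852°
axis k = ((R−Rᵀ)₃₂, (R−Rᵀ)₁₃, (R−Rᵀ)₂₁) / (2 sinθ) = (-0.653348, -0.141489, +0.743719)
rvec = θ·k = (-0.260585, -0.056432, +0.296629)

rvec=(-0.2606, -0.0564, 0.2966) tvec=(0.0019, -0.1392, 0.7498)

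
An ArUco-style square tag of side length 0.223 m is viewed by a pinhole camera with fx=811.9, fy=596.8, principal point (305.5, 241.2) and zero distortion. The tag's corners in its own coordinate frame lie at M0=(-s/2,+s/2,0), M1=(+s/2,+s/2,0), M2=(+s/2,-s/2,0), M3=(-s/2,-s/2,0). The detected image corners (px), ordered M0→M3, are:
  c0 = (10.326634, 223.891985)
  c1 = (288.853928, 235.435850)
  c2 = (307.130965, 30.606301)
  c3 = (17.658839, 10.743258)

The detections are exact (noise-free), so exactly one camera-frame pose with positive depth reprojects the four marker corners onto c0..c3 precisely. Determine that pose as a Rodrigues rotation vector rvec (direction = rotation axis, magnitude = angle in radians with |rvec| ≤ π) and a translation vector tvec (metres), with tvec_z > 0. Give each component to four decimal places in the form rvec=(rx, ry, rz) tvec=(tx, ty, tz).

rvec=(0.1201, -0.1033, 0.0616) tvec=(-0.1169, -0.1231, 0.6457)

Intrinsics K: fx=811.9, fy=596.8, cx=305.5, cy=241.2
Marker side s = 0.223 m; corners in marker frame (Z=0):
  M0 = (-0.1115, +0.1115, 0)
  M1 = (+0.1115, +0.1115, 0)
  M2 = (+0.1115, -0.1115, 0)
  M3 = (-0.1115, -0.1115, 0)
Detected image corners:
  c0 = (10.326634, 223.891985) px
  c1 = (288.853928, 235.435850) px
  c2 = (307.130965, 30.606301) px
  c3 = (17.658839, 10.743258) px
Planar DLT: solve 8×8 A·h = b for H (H[2,2]=1):
  H  [+1298.78082 -29.75282 +158.47574]
  H  [+90.69228 +959.39028 +127.41394]
  H  [+0.16496 +0.18025 +1.00000]
B = K⁻¹H; ‖b₁‖=1.548783, ‖b₂‖=1.548783; λ = 2/(‖b₁‖+‖b₂‖) = 0.645668, sign → tz>0 ⇒ λ=+0.645668
r₁ = λ·B[:,0] = (+0.99279,+0.05507,+0.10651); r₂ = λ·B[:,1] = (-0.06745,+0.99091,+0.11638)
r₃ = r₁×r₂ = (-0.09913,-0.12273,+0.98748); SVD([r₁ r₂ r₃]) → R = UVᵀ:
  R  [+0.99279 -0.06745 -0.09913]
  R  [+0.05507 +0.99091 -0.12273]
  R  [+0.10651 +0.11638 +0.98748]
t = (-0.11692, -0.12310, +0.64567) m
tr R = 2.971173; θ = arccos((tr R − 1)/2) = 0.169990 rad = 9.740°
axis k = ((R−Rᵀ)₃₂, (R−Rᵀ)₁₃, (R−Rᵀ)₂₁) / (2 sinθ) = (+0.706717, -0.607791, +0.362133)
rvec = θ·k = (+0.120135, -0.103318, +0.061559)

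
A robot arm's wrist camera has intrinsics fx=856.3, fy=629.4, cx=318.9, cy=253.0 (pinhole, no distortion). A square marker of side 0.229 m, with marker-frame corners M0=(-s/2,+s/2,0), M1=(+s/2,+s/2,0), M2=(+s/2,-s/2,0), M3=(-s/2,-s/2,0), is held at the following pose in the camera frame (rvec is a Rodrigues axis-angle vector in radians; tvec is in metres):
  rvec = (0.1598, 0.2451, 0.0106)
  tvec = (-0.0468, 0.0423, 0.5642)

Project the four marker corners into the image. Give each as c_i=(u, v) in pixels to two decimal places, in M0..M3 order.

c0=(98.70, 409.76) c1=(419.70, 433.11) c2=(423.37, 171.27) c3=(81.67, 171.62)

Intrinsics K: fx=856.3, fy=629.4, cx=318.9, cy=253.0
Marker side s = 0.229 m; corners in marker frame (Z=0):
  M0 = (-0.1145, +0.1145, 0)
  M1 = (+0.1145, +0.1145, 0)
  M2 = (+0.1145, -0.1145, 0)
  M3 = (-0.1145, -0.1145, 0)
rvec = (0.1598, 0.2451, 0.0106), |rvec| = θ = 0.29278 rad = 16.775°
Rodrigues: sinθ=0.28862, 1−cosθ=0.04256; R = I + sinθ·[k]× + (1−cosθ)·[k]×²:
    [+0.97012 +0.00899 +0.24245]
    [+0.02989 +0.98727 -0.15624]
    [-0.24077 +0.15882 +0.95750]
t = (-0.0468, 0.0423, 0.5642) m
M0: Pc = R·M0+t = (-0.15685, +0.15192, +0.60995); u = 856.3·(-0.15685)/0.60995 + 318.9 = 98.7030, v = 629.4·(+0.15192)/0.60995 + 253.0 = 409.7629
M1: Pc = R·M1+t = (+0.06531, +0.15876, +0.55482); u = 856.3·(+0.06531)/0.55482 + 318.9 = 419.6972, v = 629.4·(+0.15876)/0.55482 + 253.0 = 433.1076
M2: Pc = R·M2+t = (+0.06325, -0.06732, +0.51845); u = 856.3·(+0.06325)/0.51845 + 318.9 = 423.3660, v = 629.4·(-0.06732)/0.51845 + 253.0 = 171.2737
M3: Pc = R·M3+t = (-0.15891, -0.07416, +0.57358); u = 856.3·(-0.15891)/0.57358 + 318.9 = 81.6660, v = 629.4·(-0.07416)/0.57358 + 253.0 = 171.6181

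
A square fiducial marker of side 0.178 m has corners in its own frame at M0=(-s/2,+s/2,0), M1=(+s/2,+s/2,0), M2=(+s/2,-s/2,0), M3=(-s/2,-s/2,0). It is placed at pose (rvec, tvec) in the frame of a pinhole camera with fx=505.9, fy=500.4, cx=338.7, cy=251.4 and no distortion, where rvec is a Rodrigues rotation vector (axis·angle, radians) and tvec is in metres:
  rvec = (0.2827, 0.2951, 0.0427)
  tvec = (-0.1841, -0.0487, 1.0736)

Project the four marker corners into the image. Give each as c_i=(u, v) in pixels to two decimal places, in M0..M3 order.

Intrinsics K: fx=505.9, fy=500.4, cx=338.7, cy=251.4
Marker side s = 0.178 m; corners in marker frame (Z=0):
  M0 = (-0.0890, +0.0890, 0)
  M1 = (+0.0890, +0.0890, 0)
  M2 = (+0.0890, -0.0890, 0)
  M3 = (-0.0890, -0.0890, 0)
rvec = (0.2827, 0.2951, 0.0427), |rvec| = θ = 0.41089 rad = 23.542°
Rodrigues: sinθ=0.39942, 1−cosθ=0.08323; R = I + sinθ·[k]× + (1−cosθ)·[k]×²:
    [+0.95617 -0.00038 +0.29282]
    [+0.08264 +0.95970 -0.26860]
    [-0.28092 +0.28102 +0.91767]
t = (-0.1841, -0.0487, 1.0736) m
M0: Pc = R·M0+t = (-0.26923, +0.02936, +1.12361); u = 505.9·(-0.26923)/1.12361 + 338.7 = 217.4795, v = 500.4·(+0.02936)/1.12361 + 251.4 = 264.4748
M1: Pc = R·M1+t = (-0.09903, +0.04407, +1.07361); u = 505.9·(-0.09903)/1.07361 + 338.7 = 292.0334, v = 500.4·(+0.04407)/1.07361 + 251.4 = 271.9397
M2: Pc = R·M2+t = (-0.09897, -0.12676, +1.02359); u = 505.9·(-0.09897)/1.02359 + 338.7 = 289.7862, v = 500.4·(-0.12676)/1.02359 + 251.4 = 189.4317
M3: Pc = R·M3+t = (-0.26917, -0.14147, +1.07359); u = 505.9·(-0.26917)/1.07359 + 338.7 = 211.8633, v = 500.4·(-0.14147)/1.07359 + 251.4 = 185.4618

c0=(217.48, 264.47) c1=(292.03, 271.94) c2=(289.79, 189.43) c3=(211.86, 185.46)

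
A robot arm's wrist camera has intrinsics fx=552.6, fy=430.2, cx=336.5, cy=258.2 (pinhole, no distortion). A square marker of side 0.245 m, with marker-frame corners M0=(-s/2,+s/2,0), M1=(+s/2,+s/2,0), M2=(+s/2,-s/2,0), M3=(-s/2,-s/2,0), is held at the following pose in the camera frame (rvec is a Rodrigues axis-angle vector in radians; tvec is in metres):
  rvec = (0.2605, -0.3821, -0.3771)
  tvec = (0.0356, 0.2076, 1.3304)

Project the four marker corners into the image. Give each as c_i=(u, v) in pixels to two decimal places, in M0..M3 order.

Intrinsics K: fx=552.6, fy=430.2, cx=336.5, cy=258.2
Marker side s = 0.245 m; corners in marker frame (Z=0):
  M0 = (-0.1225, +0.1225, 0)
  M1 = (+0.1225, +0.1225, 0)
  M2 = (+0.1225, -0.1225, 0)
  M3 = (-0.1225, -0.1225, 0)
rvec = (0.2605, -0.3821, -0.3771), |rvec| = θ = 0.59671 rad = 34.189°
Rodrigues: sinθ=0.56193, 1−cosθ=0.17281; R = I + sinθ·[k]× + (1−cosθ)·[k]×²:
    [+0.86012 +0.30681 -0.40750]
    [-0.40343 +0.89805 -0.17538]
    [+0.31215 +0.31525 +0.89621]
t = (0.0356, 0.2076, 1.3304) m
M0: Pc = R·M0+t = (-0.03218, +0.36703, +1.33078); u = 552.6·(-0.03218)/1.33078 + 336.5 = 323.1369, v = 430.2·(+0.36703)/1.33078 + 258.2 = 376.8496
M1: Pc = R·M1+t = (+0.17855, +0.26819, +1.40726); u = 552.6·(+0.17855)/1.40726 + 336.5 = 406.6124, v = 430.2·(+0.26819)/1.40726 + 258.2 = 340.1864
M2: Pc = R·M2+t = (+0.10338, +0.04817, +1.33002); u = 552.6·(+0.10338)/1.33002 + 336.5 = 379.4531, v = 430.2·(+0.04817)/1.33002 + 258.2 = 273.7806
M3: Pc = R·M3+t = (-0.10735, +0.14701, +1.25354); u = 552.6·(-0.10735)/1.25354 + 336.5 = 289.1774, v = 430.2·(+0.14701)/1.25354 + 258.2 = 308.6515

c0=(323.14, 376.85) c1=(406.61, 340.19) c2=(379.45, 273.78) c3=(289.18, 308.65)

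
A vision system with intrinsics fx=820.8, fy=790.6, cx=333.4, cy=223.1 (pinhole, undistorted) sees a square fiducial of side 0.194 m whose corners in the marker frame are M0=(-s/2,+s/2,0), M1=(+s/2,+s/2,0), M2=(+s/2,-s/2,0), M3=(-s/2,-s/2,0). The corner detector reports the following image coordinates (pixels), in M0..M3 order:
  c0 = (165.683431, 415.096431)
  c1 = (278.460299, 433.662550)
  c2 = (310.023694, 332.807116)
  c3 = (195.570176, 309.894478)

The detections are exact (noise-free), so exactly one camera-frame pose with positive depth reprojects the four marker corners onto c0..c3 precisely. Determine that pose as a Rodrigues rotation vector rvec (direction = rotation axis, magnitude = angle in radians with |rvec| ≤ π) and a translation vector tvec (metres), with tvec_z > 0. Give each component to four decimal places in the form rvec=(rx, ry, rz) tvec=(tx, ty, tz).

Intrinsics K: fx=820.8, fy=790.6, cx=333.4, cy=223.1
Marker side s = 0.194 m; corners in marker frame (Z=0):
  M0 = (-0.0970, +0.0970, 0)
  M1 = (+0.0970, +0.0970, 0)
  M2 = (+0.0970, -0.0970, 0)
  M3 = (-0.0970, -0.0970, 0)
Detected image corners:
  c0 = (165.683431, 415.096431) px
  c1 = (278.460299, 433.662550) px
  c2 = (310.023694, 332.807116) px
  c3 = (195.570176, 309.894478) px
Planar DLT: solve 8×8 A·h = b for H (H[2,2]=1):
  H  [+631.11086 -128.08596 +238.30019]
  H  [+178.24794 +578.56187 +373.69715]
  H  [+0.19171 +0.12791 +1.00000]
B = K⁻¹H; ‖b₁‖=0.737316, ‖b₂‖=0.737316; λ = 2/(‖b₁‖+‖b₂‖) = 1.356271, sign → tz>0 ⇒ λ=+1.356271
r₁ = λ·B[:,0] = (+0.93722,+0.23241,+0.26001); r₂ = λ·B[:,1] = (-0.28211,+0.94356,+0.17349)
r₃ = r₁×r₂ = (-0.20502,-0.23595,+0.94989); SVD([r₁ r₂ r₃]) → R = UVᵀ:
  R  [+0.93722 -0.28211 -0.20502]
  R  [+0.23241 +0.94356 -0.23595]
  R  [+0.26001 +0.17349 +0.94989]
t = (-0.15714, +0.25835, +1.35627) m
tr R = 2.830675; θ = arccos((tr R − 1)/2) = 0.414451 rad = 23.746°
axis k = ((R−Rᵀ)₃₂, (R−Rᵀ)₁₃, (R−Rᵀ)₂₁) / (2 sinθ) = (+0.508376, -0.577415, +0.638864)
rvec = θ·k = (+0.210697, -0.239310, +0.264777)

rvec=(0.2107, -0.2393, 0.2648) tvec=(-0.1571, 0.2583, 1.3563)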